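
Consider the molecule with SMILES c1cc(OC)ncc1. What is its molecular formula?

C6H7NO

Atom tally by fragment:
  pyridine ring core → C:5 H:5 N:1
  (− 1 ring H displaced by substituents)
  + OCH3 → C:1 H:3 O:1
Element totals:
  C: 6
  H: 7
  N: 1
  O: 1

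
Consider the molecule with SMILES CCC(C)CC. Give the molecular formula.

C6H14

Atom tally by fragment:
  CH3 → C:1 H:3
  CH2 → C:1 H:2
  CH(CH3) → C:2 H:4
  CH2 → C:1 H:2
  CH3 → C:1 H:3
Element totals:
  C: 6
  H: 14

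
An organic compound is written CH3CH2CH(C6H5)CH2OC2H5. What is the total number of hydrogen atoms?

18

Element totals:
  C: 12
  H: 18
  O: 1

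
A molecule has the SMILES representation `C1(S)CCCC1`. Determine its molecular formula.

C5H10S

Atom tally by fragment:
  cyclopentane ring core → C:5 H:10
  (− 1 ring H displaced by substituents)
  + SH → S:1 H:1
Element totals:
  C: 5
  H: 10
  S: 1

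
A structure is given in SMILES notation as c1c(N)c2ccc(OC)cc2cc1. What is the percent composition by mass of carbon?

Atom tally by fragment:
  naphthalene ring system core → C:10 H:8
  (− 2 ring H displaced by substituents)
  + NH2 → N:1 H:2
  + OCH3 → C:1 H:3 O:1
Element totals:
  C: 11
  H: 11
  N: 1
  O: 1
Molecular formula: C11H11NO.
Molar mass = 173.215 g/mol.
Mass from C: 11 × 12.011 = 132.121 g/mol.
%C = 132.121 / 173.215 × 100 = 76.28%.

76.28%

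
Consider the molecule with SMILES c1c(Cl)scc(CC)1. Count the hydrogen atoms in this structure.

Atom tally by fragment:
  thiophene ring core → C:4 H:4 S:1
  (− 2 ring H displaced by substituents)
  + Cl → Cl:1
  + C2H5 → C:2 H:5
Element totals:
  C: 6
  H: 7
  Cl: 1
  S: 1

7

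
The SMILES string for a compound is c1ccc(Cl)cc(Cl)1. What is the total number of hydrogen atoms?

4

Atom tally by fragment:
  benzene ring core → C:6 H:6
  (− 2 ring H displaced by substituents)
  + Cl → Cl:1
  + Cl → Cl:1
Element totals:
  C: 6
  H: 4
  Cl: 2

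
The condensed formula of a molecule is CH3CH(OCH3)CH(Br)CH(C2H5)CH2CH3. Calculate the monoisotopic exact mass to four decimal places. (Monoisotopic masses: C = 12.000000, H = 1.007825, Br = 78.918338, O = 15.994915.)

Atom tally by fragment:
  CH3 → C:1 H:3
  CH(OCH3) → C:2 H:4 O:1
  CH(Br) → C:1 H:1 Br:1
  CH(C2H5) → C:3 H:6
  CH2 → C:1 H:2
  CH3 → C:1 H:3
Element totals:
  C: 9
  H: 19
  Br: 1
  O: 1
Molecular formula: C9H19BrO.
  M = 9(12.0) + 19(1.007825) + 78.918338 + 15.994915
    = 108.000000 + 19.148675 + 78.918338 + 15.994915 = 222.061928

222.0619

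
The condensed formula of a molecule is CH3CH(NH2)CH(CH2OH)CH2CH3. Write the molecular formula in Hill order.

C6H15NO

Atom tally by fragment:
  CH3 → C:1 H:3
  CH(NH2) → C:1 H:3 N:1
  CH(CH2OH) → C:2 H:4 O:1
  CH2 → C:1 H:2
  CH3 → C:1 H:3
Element totals:
  C: 6
  H: 15
  N: 1
  O: 1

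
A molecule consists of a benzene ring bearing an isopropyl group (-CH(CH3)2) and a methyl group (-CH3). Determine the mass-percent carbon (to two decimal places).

89.49%

Atom tally by fragment:
  benzene ring core → C:6 H:6
  (− 2 ring H displaced by substituents)
  + CH(CH3)2 → C:3 H:7
  + CH3 → C:1 H:3
Element totals:
  C: 10
  H: 14
Molecular formula: C10H14.
Molar mass = 134.222 g/mol.
Mass from C: 10 × 12.011 = 120.110 g/mol.
%C = 120.110 / 134.222 × 100 = 89.49%.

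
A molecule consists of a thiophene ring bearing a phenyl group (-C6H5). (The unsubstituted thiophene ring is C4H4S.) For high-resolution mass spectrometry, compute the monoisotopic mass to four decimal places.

160.0347

Atom tally by fragment:
  thiophene ring core → C:4 H:4 S:1
  (− 1 ring H displaced by substituents)
  + C6H5 → C:6 H:5
Element totals:
  C: 10
  H: 8
  S: 1
Molecular formula: C10H8S.
  M = 10(12.0) + 8(1.007825) + 31.972071
    = 120.000000 + 8.062600 + 31.972071 = 160.034671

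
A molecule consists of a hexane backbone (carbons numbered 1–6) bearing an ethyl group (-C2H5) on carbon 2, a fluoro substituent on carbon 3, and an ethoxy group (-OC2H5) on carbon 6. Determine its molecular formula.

Atom tally by fragment:
  CH3 → C:1 H:3
  CH(C2H5) → C:3 H:6
  CH(F) → C:1 H:1 F:1
  CH2 → C:1 H:2
  CH2 → C:1 H:2
  CH2OC2H5 → C:3 H:7 O:1
Element totals:
  C: 10
  H: 21
  F: 1
  O: 1

C10H21FO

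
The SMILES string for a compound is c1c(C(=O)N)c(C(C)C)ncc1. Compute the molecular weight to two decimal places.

164.21 g/mol

Atom tally by fragment:
  pyridine ring core → C:5 H:5 N:1
  (− 2 ring H displaced by substituents)
  + CONH2 → C:1 H:2 O:1 N:1
  + CH(CH3)2 → C:3 H:7
Element totals:
  C: 9
  H: 12
  N: 2
  O: 1
Molecular formula: C9H12N2O.
  M = 9(12.011) + 12(1.008) + 2(14.007) + 15.999
    = 108.099 + 12.096 + 28.014 + 15.999 = 164.208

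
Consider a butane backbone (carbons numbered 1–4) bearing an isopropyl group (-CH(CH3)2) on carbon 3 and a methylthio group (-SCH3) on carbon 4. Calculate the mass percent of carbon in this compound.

Atom tally by fragment:
  CH3 → C:1 H:3
  CH2 → C:1 H:2
  CH(CH(CH3)2) → C:4 H:8
  CH2SCH3 → C:2 H:5 S:1
Element totals:
  C: 8
  H: 18
  S: 1
Molecular formula: C8H18S.
Molar mass = 146.292 g/mol.
Mass from C: 8 × 12.011 = 96.088 g/mol.
%C = 96.088 / 146.292 × 100 = 65.68%.

65.68%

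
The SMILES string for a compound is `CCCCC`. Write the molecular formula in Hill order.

Atom tally by fragment:
  CH3 → C:1 H:3
  CH2 → C:1 H:2
  CH2 → C:1 H:2
  CH2 → C:1 H:2
  CH3 → C:1 H:3
Element totals:
  C: 5
  H: 12

C5H12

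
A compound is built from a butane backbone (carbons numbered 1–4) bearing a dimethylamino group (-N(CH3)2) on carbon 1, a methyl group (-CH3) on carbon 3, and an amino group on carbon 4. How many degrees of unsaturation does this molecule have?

Atom tally by fragment:
  (CH3)2NCH2 → C:3 H:8 N:1
  CH2 → C:1 H:2
  CH(CH3) → C:2 H:4
  CH2NH2 → C:1 H:4 N:1
Element totals:
  C: 7
  H: 18
  N: 2
Molecular formula: C7H18N2.
DoU = (2C + 2 + N − H − X) / 2 = (2·7 + 2 + 2 − 18 − 0) / 2 = 0.

0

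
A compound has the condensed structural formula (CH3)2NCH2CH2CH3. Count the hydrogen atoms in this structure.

13

Atom tally by fragment:
  (CH3)2NCH2 → C:3 H:8 N:1
  CH2 → C:1 H:2
  CH3 → C:1 H:3
Element totals:
  C: 5
  H: 13
  N: 1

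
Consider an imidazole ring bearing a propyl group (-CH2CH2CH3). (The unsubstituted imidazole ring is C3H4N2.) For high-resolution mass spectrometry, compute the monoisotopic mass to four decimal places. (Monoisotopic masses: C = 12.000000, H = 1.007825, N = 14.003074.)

110.0844

Atom tally by fragment:
  imidazole ring core → C:3 H:4 N:2
  (− 1 ring H displaced by substituents)
  + CH2CH2CH3 → C:3 H:7
Element totals:
  C: 6
  H: 10
  N: 2
Molecular formula: C6H10N2.
  M = 6(12.0) + 10(1.007825) + 2(14.003074)
    = 72.000000 + 10.078250 + 28.006148 = 110.084398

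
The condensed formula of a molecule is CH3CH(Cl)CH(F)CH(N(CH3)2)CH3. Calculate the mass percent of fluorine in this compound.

Atom tally by fragment:
  CH3 → C:1 H:3
  CH(Cl) → C:1 H:1 Cl:1
  CH(F) → C:1 H:1 F:1
  CH(N(CH3)2) → C:3 H:7 N:1
  CH3 → C:1 H:3
Element totals:
  C: 7
  H: 15
  Cl: 1
  F: 1
  N: 1
Molecular formula: C7H15ClFN.
Molar mass = 167.652 g/mol.
Mass from F: 1 × 18.998 = 18.998 g/mol.
%F = 18.998 / 167.652 × 100 = 11.33%.

11.33%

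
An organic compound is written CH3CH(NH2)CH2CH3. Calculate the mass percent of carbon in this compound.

Atom tally by fragment:
  CH3 → C:1 H:3
  CH(NH2) → C:1 H:3 N:1
  CH2 → C:1 H:2
  CH3 → C:1 H:3
Element totals:
  C: 4
  H: 11
  N: 1
Molecular formula: C4H11N.
Molar mass = 73.139 g/mol.
Mass from C: 4 × 12.011 = 48.044 g/mol.
%C = 48.044 / 73.139 × 100 = 65.69%.

65.69%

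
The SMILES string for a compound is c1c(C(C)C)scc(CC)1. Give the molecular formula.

Atom tally by fragment:
  thiophene ring core → C:4 H:4 S:1
  (− 2 ring H displaced by substituents)
  + CH(CH3)2 → C:3 H:7
  + C2H5 → C:2 H:5
Element totals:
  C: 9
  H: 14
  S: 1

C9H14S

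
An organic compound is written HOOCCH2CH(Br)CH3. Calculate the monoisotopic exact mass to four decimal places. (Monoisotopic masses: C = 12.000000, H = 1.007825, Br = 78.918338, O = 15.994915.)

Element totals:
  C: 4
  H: 7
  Br: 1
  O: 2
Molecular formula: C4H7BrO2.
  M = 4(12.0) + 7(1.007825) + 78.918338 + 2(15.994915)
    = 48.000000 + 7.054775 + 78.918338 + 31.989830 = 165.962943

165.9629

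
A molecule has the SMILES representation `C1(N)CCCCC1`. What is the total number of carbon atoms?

6

Atom tally by fragment:
  cyclohexane ring core → C:6 H:12
  (− 1 ring H displaced by substituents)
  + NH2 → N:1 H:2
Element totals:
  C: 6
  H: 13
  N: 1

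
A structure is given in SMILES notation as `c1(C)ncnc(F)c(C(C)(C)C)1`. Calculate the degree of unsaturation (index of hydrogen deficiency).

Atom tally by fragment:
  pyrimidine ring core → C:4 H:4 N:2
  (− 3 ring H displaced by substituents)
  + CH3 → C:1 H:3
  + F → F:1
  + C(CH3)3 → C:4 H:9
Element totals:
  C: 9
  H: 13
  F: 1
  N: 2
Molecular formula: C9H13FN2.
DoU = (2C + 2 + N − H − X) / 2 = (2·9 + 2 + 2 − 13 − 1) / 2 = 4.

4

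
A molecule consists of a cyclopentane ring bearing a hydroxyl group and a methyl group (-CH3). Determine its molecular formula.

C6H12O

Atom tally by fragment:
  cyclopentane ring core → C:5 H:10
  (− 2 ring H displaced by substituents)
  + OH → O:1 H:1
  + CH3 → C:1 H:3
Element totals:
  C: 6
  H: 12
  O: 1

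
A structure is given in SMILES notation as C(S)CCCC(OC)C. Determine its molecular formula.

C7H16OS

Atom tally by fragment:
  HSCH2 → C:1 H:3 S:1
  CH2 → C:1 H:2
  CH2 → C:1 H:2
  CH2 → C:1 H:2
  CH(OCH3) → C:2 H:4 O:1
  CH3 → C:1 H:3
Element totals:
  C: 7
  H: 16
  O: 1
  S: 1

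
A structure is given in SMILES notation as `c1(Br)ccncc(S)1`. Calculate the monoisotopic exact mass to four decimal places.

188.9248

Atom tally by fragment:
  pyridine ring core → C:5 H:5 N:1
  (− 2 ring H displaced by substituents)
  + Br → Br:1
  + SH → S:1 H:1
Element totals:
  C: 5
  H: 4
  Br: 1
  N: 1
  S: 1
Molecular formula: C5H4BrNS.
  M = 5(12.0) + 4(1.007825) + 78.918338 + 14.003074 + 31.972071
    = 60.000000 + 4.031300 + 78.918338 + 14.003074 + 31.972071 = 188.924783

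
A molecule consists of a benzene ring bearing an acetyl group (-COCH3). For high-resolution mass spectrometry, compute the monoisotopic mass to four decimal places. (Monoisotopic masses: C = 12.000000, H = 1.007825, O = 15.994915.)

Atom tally by fragment:
  benzene ring core → C:6 H:6
  (− 1 ring H displaced by substituents)
  + COCH3 → C:2 H:3 O:1
Element totals:
  C: 8
  H: 8
  O: 1
Molecular formula: C8H8O.
  M = 8(12.0) + 8(1.007825) + 15.994915
    = 96.000000 + 8.062600 + 15.994915 = 120.057515

120.0575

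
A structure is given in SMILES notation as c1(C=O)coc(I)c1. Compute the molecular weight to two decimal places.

Atom tally by fragment:
  furan ring core → C:4 H:4 O:1
  (− 2 ring H displaced by substituents)
  + CHO → C:1 H:1 O:1
  + I → I:1
Element totals:
  C: 5
  H: 3
  I: 1
  O: 2
Molecular formula: C5H3IO2.
  M = 5(12.011) + 3(1.008) + 126.904 + 2(15.999)
    = 60.055 + 3.024 + 126.904 + 31.998 = 221.981

221.98 g/mol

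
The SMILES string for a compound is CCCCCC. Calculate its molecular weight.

Atom tally by fragment:
  CH3 → C:1 H:3
  CH2 → C:1 H:2
  CH2 → C:1 H:2
  CH2 → C:1 H:2
  CH2 → C:1 H:2
  CH3 → C:1 H:3
Element totals:
  C: 6
  H: 14
Molecular formula: C6H14.
  M = 6(12.011) + 14(1.008)
    = 72.066 + 14.112 = 86.178

86.18 g/mol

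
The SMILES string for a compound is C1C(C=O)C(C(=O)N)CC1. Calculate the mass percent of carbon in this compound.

59.56%

Atom tally by fragment:
  cyclopentane ring core → C:5 H:10
  (− 2 ring H displaced by substituents)
  + CHO → C:1 H:1 O:1
  + CONH2 → C:1 H:2 O:1 N:1
Element totals:
  C: 7
  H: 11
  N: 1
  O: 2
Molecular formula: C7H11NO2.
Molar mass = 141.170 g/mol.
Mass from C: 7 × 12.011 = 84.077 g/mol.
%C = 84.077 / 141.170 × 100 = 59.56%.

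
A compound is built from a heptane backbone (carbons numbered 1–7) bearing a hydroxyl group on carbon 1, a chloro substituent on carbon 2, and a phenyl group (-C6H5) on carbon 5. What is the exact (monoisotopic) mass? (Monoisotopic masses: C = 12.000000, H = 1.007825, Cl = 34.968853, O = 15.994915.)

Atom tally by fragment:
  HOCH2 → C:1 H:3 O:1
  CH(Cl) → C:1 H:1 Cl:1
  CH2 → C:1 H:2
  CH2 → C:1 H:2
  CH(C6H5) → C:7 H:6
  CH2 → C:1 H:2
  CH3 → C:1 H:3
Element totals:
  C: 13
  H: 19
  Cl: 1
  O: 1
Molecular formula: C13H19ClO.
  M = 13(12.0) + 19(1.007825) + 34.968853 + 15.994915
    = 156.000000 + 19.148675 + 34.968853 + 15.994915 = 226.112443

226.1124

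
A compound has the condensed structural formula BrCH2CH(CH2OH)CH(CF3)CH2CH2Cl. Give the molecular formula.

C7H11BrClF3O

Atom tally by fragment:
  BrCH2 → C:1 H:2 Br:1
  CH(CH2OH) → C:2 H:4 O:1
  CH(CF3) → C:2 H:1 F:3
  CH2 → C:1 H:2
  CH2Cl → C:1 H:2 Cl:1
Element totals:
  C: 7
  H: 11
  Br: 1
  Cl: 1
  F: 3
  O: 1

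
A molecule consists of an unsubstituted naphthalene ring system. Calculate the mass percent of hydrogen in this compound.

6.29%

Atom tally by fragment:
  naphthalene ring system core → C:10 H:8
Element totals:
  C: 10
  H: 8
Molecular formula: C10H8.
Molar mass = 128.174 g/mol.
Mass from H: 8 × 1.008 = 8.064 g/mol.
%H = 8.064 / 128.174 × 100 = 6.29%.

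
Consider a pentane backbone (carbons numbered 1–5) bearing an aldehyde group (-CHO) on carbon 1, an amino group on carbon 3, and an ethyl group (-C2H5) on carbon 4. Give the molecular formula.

Atom tally by fragment:
  OHCCH2 → C:2 H:3 O:1
  CH2 → C:1 H:2
  CH(NH2) → C:1 H:3 N:1
  CH(C2H5) → C:3 H:6
  CH3 → C:1 H:3
Element totals:
  C: 8
  H: 17
  N: 1
  O: 1

C8H17NO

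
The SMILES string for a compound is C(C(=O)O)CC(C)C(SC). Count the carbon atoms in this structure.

7

Atom tally by fragment:
  HOOCCH2 → C:2 H:3 O:2
  CH2 → C:1 H:2
  CH(CH3) → C:2 H:4
  CH2SCH3 → C:2 H:5 S:1
Element totals:
  C: 7
  H: 14
  O: 2
  S: 1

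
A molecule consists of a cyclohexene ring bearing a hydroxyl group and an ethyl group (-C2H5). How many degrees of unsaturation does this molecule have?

2

Atom tally by fragment:
  cyclohexene ring core → C:6 H:10
  (− 2 ring H displaced by substituents)
  + OH → O:1 H:1
  + C2H5 → C:2 H:5
Element totals:
  C: 8
  H: 14
  O: 1
Molecular formula: C8H14O.
DoU = (2C + 2 + N − H − X) / 2 = (2·8 + 2 + 0 − 14 − 0) / 2 = 2.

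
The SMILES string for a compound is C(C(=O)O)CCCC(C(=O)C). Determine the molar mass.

Atom tally by fragment:
  HOOCCH2 → C:2 H:3 O:2
  CH2 → C:1 H:2
  CH2 → C:1 H:2
  CH2 → C:1 H:2
  CH2COCH3 → C:3 H:5 O:1
Element totals:
  C: 8
  H: 14
  O: 3
Molecular formula: C8H14O3.
  M = 8(12.011) + 14(1.008) + 3(15.999)
    = 96.088 + 14.112 + 47.997 = 158.197

158.20 g/mol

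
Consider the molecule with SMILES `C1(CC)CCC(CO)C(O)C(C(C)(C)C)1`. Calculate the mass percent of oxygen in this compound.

14.93%

Atom tally by fragment:
  cyclohexane ring core → C:6 H:12
  (− 4 ring H displaced by substituents)
  + C2H5 → C:2 H:5
  + CH2OH → C:1 H:3 O:1
  + OH → O:1 H:1
  + C(CH3)3 → C:4 H:9
Element totals:
  C: 13
  H: 26
  O: 2
Molecular formula: C13H26O2.
Molar mass = 214.349 g/mol.
Mass from O: 2 × 15.999 = 31.998 g/mol.
%O = 31.998 / 214.349 × 100 = 14.93%.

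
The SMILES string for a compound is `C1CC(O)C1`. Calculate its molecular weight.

72.11 g/mol

Atom tally by fragment:
  cyclobutane ring core → C:4 H:8
  (− 1 ring H displaced by substituents)
  + OH → O:1 H:1
Element totals:
  C: 4
  H: 8
  O: 1
Molecular formula: C4H8O.
  M = 4(12.011) + 8(1.008) + 15.999
    = 48.044 + 8.064 + 15.999 = 72.107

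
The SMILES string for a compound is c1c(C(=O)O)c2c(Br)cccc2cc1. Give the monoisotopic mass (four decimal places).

249.9629

Atom tally by fragment:
  naphthalene ring system core → C:10 H:8
  (− 2 ring H displaced by substituents)
  + COOH → C:1 H:1 O:2
  + Br → Br:1
Element totals:
  C: 11
  H: 7
  Br: 1
  O: 2
Molecular formula: C11H7BrO2.
  M = 11(12.0) + 7(1.007825) + 78.918338 + 2(15.994915)
    = 132.000000 + 7.054775 + 78.918338 + 31.989830 = 249.962943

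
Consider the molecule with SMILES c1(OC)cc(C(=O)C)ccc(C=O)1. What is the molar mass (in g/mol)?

178.19 g/mol

Atom tally by fragment:
  benzene ring core → C:6 H:6
  (− 3 ring H displaced by substituents)
  + OCH3 → C:1 H:3 O:1
  + COCH3 → C:2 H:3 O:1
  + CHO → C:1 H:1 O:1
Element totals:
  C: 10
  H: 10
  O: 3
Molecular formula: C10H10O3.
  M = 10(12.011) + 10(1.008) + 3(15.999)
    = 120.110 + 10.080 + 47.997 = 178.187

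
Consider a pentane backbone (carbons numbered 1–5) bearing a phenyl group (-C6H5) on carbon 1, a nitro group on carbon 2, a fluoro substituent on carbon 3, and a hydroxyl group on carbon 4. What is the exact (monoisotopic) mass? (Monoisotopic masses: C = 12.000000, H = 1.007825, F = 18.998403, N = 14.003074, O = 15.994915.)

227.0958

Atom tally by fragment:
  C6H5CH2 → C:7 H:7
  CH(NO2) → C:1 H:1 N:1 O:2
  CH(F) → C:1 H:1 F:1
  CH(OH) → C:1 H:2 O:1
  CH3 → C:1 H:3
Element totals:
  C: 11
  H: 14
  F: 1
  N: 1
  O: 3
Molecular formula: C11H14FNO3.
  M = 11(12.0) + 14(1.007825) + 18.998403 + 14.003074 + 3(15.994915)
    = 132.000000 + 14.109550 + 18.998403 + 14.003074 + 47.984745 = 227.095772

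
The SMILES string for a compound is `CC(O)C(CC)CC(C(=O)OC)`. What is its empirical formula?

Atom tally by fragment:
  CH3 → C:1 H:3
  CH(OH) → C:1 H:2 O:1
  CH(C2H5) → C:3 H:6
  CH2 → C:1 H:2
  CH2COOCH3 → C:3 H:5 O:2
Element totals:
  C: 9
  H: 18
  O: 3
Molecular formula: C9H18O3.
gcd of subscripts = 3; dividing each by 3:
  C: 9/3 = 3
  H: 18/3 = 6
  O: 3/3 = 1

C3H6O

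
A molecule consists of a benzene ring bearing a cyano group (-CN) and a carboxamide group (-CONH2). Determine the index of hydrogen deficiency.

7

Atom tally by fragment:
  benzene ring core → C:6 H:6
  (− 2 ring H displaced by substituents)
  + CN → C:1 N:1
  + CONH2 → C:1 H:2 O:1 N:1
Element totals:
  C: 8
  H: 6
  N: 2
  O: 1
Molecular formula: C8H6N2O.
DoU = (2C + 2 + N − H − X) / 2 = (2·8 + 2 + 2 − 6 − 0) / 2 = 7.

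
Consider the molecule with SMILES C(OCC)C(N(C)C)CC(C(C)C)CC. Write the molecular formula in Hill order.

Atom tally by fragment:
  C2H5OCH2 → C:3 H:7 O:1
  CH(N(CH3)2) → C:3 H:7 N:1
  CH2 → C:1 H:2
  CH(CH(CH3)2) → C:4 H:8
  CH2 → C:1 H:2
  CH3 → C:1 H:3
Element totals:
  C: 13
  H: 29
  N: 1
  O: 1

C13H29NO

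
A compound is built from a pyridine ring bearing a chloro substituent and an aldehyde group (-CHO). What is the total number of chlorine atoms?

1

Atom tally by fragment:
  pyridine ring core → C:5 H:5 N:1
  (− 2 ring H displaced by substituents)
  + Cl → Cl:1
  + CHO → C:1 H:1 O:1
Element totals:
  C: 6
  H: 4
  Cl: 1
  N: 1
  O: 1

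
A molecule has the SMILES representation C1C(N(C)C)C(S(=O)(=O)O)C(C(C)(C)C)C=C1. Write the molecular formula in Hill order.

Atom tally by fragment:
  cyclohexene ring core → C:6 H:10
  (− 3 ring H displaced by substituents)
  + N(CH3)2 → N:1 C:2 H:6
  + SO3H → S:1 O:3 H:1
  + C(CH3)3 → C:4 H:9
Element totals:
  C: 12
  H: 23
  N: 1
  O: 3
  S: 1

C12H23NO3S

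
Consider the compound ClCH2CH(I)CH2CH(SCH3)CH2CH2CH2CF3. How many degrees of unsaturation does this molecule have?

0

Atom tally by fragment:
  ClCH2 → C:1 H:2 Cl:1
  CH(I) → C:1 H:1 I:1
  CH2 → C:1 H:2
  CH(SCH3) → C:2 H:4 S:1
  CH2 → C:1 H:2
  CH2 → C:1 H:2
  CH2CF3 → C:2 H:2 F:3
Element totals:
  C: 9
  H: 15
  Cl: 1
  F: 3
  I: 1
  S: 1
Molecular formula: C9H15ClF3IS.
DoU = (2C + 2 + N − H − X) / 2 = (2·9 + 2 + 0 − 15 − 5) / 2 = 0.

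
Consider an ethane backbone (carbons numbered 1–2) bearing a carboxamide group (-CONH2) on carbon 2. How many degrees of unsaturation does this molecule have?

Atom tally by fragment:
  CH3 → C:1 H:3
  CH2CONH2 → C:2 H:4 O:1 N:1
Element totals:
  C: 3
  H: 7
  N: 1
  O: 1
Molecular formula: C3H7NO.
DoU = (2C + 2 + N − H − X) / 2 = (2·3 + 2 + 1 − 7 − 0) / 2 = 1.

1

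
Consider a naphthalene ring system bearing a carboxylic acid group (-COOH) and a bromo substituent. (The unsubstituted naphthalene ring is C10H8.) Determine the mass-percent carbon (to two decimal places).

Atom tally by fragment:
  naphthalene ring system core → C:10 H:8
  (− 2 ring H displaced by substituents)
  + COOH → C:1 H:1 O:2
  + Br → Br:1
Element totals:
  C: 11
  H: 7
  Br: 1
  O: 2
Molecular formula: C11H7BrO2.
Molar mass = 251.079 g/mol.
Mass from C: 11 × 12.011 = 132.121 g/mol.
%C = 132.121 / 251.079 × 100 = 52.62%.

52.62%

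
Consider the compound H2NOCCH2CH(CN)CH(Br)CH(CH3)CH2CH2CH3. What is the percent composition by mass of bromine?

30.60%

Atom tally by fragment:
  H2NOCCH2 → C:2 H:4 O:1 N:1
  CH(CN) → C:2 H:1 N:1
  CH(Br) → C:1 H:1 Br:1
  CH(CH3) → C:2 H:4
  CH2 → C:1 H:2
  CH2 → C:1 H:2
  CH3 → C:1 H:3
Element totals:
  C: 10
  H: 17
  Br: 1
  N: 2
  O: 1
Molecular formula: C10H17BrN2O.
Molar mass = 261.163 g/mol.
Mass from Br: 1 × 79.904 = 79.904 g/mol.
%Br = 79.904 / 261.163 × 100 = 30.60%.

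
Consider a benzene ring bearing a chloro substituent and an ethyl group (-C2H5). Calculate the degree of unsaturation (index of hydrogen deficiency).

4

Atom tally by fragment:
  benzene ring core → C:6 H:6
  (− 2 ring H displaced by substituents)
  + Cl → Cl:1
  + C2H5 → C:2 H:5
Element totals:
  C: 8
  H: 9
  Cl: 1
Molecular formula: C8H9Cl.
DoU = (2C + 2 + N − H − X) / 2 = (2·8 + 2 + 0 − 9 − 1) / 2 = 4.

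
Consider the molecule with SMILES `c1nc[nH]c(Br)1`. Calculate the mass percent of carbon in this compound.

24.52%

Atom tally by fragment:
  imidazole ring core → C:3 H:4 N:2
  (− 1 ring H displaced by substituents)
  + Br → Br:1
Element totals:
  C: 3
  H: 3
  Br: 1
  N: 2
Molecular formula: C3H3BrN2.
Molar mass = 146.975 g/mol.
Mass from C: 3 × 12.011 = 36.033 g/mol.
%C = 36.033 / 146.975 × 100 = 24.52%.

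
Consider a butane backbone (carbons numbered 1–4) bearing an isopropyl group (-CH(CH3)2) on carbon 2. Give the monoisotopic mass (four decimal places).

Atom tally by fragment:
  CH3 → C:1 H:3
  CH(CH(CH3)2) → C:4 H:8
  CH2 → C:1 H:2
  CH3 → C:1 H:3
Element totals:
  C: 7
  H: 16
Molecular formula: C7H16.
  M = 7(12.0) + 16(1.007825)
    = 84.000000 + 16.125200 = 100.125200

100.1252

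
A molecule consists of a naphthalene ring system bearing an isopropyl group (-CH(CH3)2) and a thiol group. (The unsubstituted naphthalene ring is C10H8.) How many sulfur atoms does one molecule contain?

Atom tally by fragment:
  naphthalene ring system core → C:10 H:8
  (− 2 ring H displaced by substituents)
  + CH(CH3)2 → C:3 H:7
  + SH → S:1 H:1
Element totals:
  C: 13
  H: 14
  S: 1

1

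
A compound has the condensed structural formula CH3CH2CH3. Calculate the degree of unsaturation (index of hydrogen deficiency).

Element totals:
  C: 3
  H: 8
Molecular formula: C3H8.
DoU = (2C + 2 + N − H − X) / 2 = (2·3 + 2 + 0 − 8 − 0) / 2 = 0.

0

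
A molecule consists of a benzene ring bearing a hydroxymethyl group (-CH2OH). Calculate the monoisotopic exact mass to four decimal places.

108.0575

Atom tally by fragment:
  benzene ring core → C:6 H:6
  (− 1 ring H displaced by substituents)
  + CH2OH → C:1 H:3 O:1
Element totals:
  C: 7
  H: 8
  O: 1
Molecular formula: C7H8O.
  M = 7(12.0) + 8(1.007825) + 15.994915
    = 84.000000 + 8.062600 + 15.994915 = 108.057515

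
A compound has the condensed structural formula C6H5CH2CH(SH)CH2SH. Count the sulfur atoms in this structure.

2

Atom tally by fragment:
  C6H5CH2 → C:7 H:7
  CH(SH) → C:1 H:2 S:1
  CH2SH → C:1 H:3 S:1
Element totals:
  C: 9
  H: 12
  S: 2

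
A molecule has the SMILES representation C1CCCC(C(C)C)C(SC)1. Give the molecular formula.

Atom tally by fragment:
  cyclohexane ring core → C:6 H:12
  (− 2 ring H displaced by substituents)
  + CH(CH3)2 → C:3 H:7
  + SCH3 → C:1 H:3 S:1
Element totals:
  C: 10
  H: 20
  S: 1

C10H20S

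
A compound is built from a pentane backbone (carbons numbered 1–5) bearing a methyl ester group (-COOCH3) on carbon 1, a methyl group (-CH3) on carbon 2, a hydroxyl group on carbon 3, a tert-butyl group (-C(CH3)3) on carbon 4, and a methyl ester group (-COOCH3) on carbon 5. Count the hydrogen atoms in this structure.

Atom tally by fragment:
  CH3OOCCH2 → C:3 H:5 O:2
  CH(CH3) → C:2 H:4
  CH(OH) → C:1 H:2 O:1
  CH(C(CH3)3) → C:5 H:10
  CH2COOCH3 → C:3 H:5 O:2
Element totals:
  C: 14
  H: 26
  O: 5

26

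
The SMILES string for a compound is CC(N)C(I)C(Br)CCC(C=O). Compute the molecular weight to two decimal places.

348.02 g/mol

Atom tally by fragment:
  CH3 → C:1 H:3
  CH(NH2) → C:1 H:3 N:1
  CH(I) → C:1 H:1 I:1
  CH(Br) → C:1 H:1 Br:1
  CH2 → C:1 H:2
  CH2 → C:1 H:2
  CH2CHO → C:2 H:3 O:1
Element totals:
  C: 8
  H: 15
  Br: 1
  I: 1
  N: 1
  O: 1
Molecular formula: C8H15BrINO.
  M = 8(12.011) + 15(1.008) + 79.904 + 126.904 + 14.007 + 15.999
    = 96.088 + 15.120 + 79.904 + 126.904 + 14.007 + 15.999 = 348.022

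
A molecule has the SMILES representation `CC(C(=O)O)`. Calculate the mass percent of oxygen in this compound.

43.19%

Atom tally by fragment:
  CH3 → C:1 H:3
  CH2COOH → C:2 H:3 O:2
Element totals:
  C: 3
  H: 6
  O: 2
Molecular formula: C3H6O2.
Molar mass = 74.079 g/mol.
Mass from O: 2 × 15.999 = 31.998 g/mol.
%O = 31.998 / 74.079 × 100 = 43.19%.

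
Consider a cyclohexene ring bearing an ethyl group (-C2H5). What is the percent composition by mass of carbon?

87.19%

Atom tally by fragment:
  cyclohexene ring core → C:6 H:10
  (− 1 ring H displaced by substituents)
  + C2H5 → C:2 H:5
Element totals:
  C: 8
  H: 14
Molecular formula: C8H14.
Molar mass = 110.200 g/mol.
Mass from C: 8 × 12.011 = 96.088 g/mol.
%C = 96.088 / 110.200 × 100 = 87.19%.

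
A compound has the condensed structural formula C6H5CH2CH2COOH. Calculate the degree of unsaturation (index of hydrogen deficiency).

5

Element totals:
  C: 9
  H: 10
  O: 2
Molecular formula: C9H10O2.
DoU = (2C + 2 + N − H − X) / 2 = (2·9 + 2 + 0 − 10 − 0) / 2 = 5.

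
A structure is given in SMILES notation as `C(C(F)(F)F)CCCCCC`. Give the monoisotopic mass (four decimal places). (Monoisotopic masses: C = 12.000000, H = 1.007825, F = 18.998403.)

Atom tally by fragment:
  F3CCH2 → C:2 H:2 F:3
  CH2 → C:1 H:2
  CH2 → C:1 H:2
  CH2 → C:1 H:2
  CH2 → C:1 H:2
  CH2 → C:1 H:2
  CH3 → C:1 H:3
Element totals:
  C: 8
  H: 15
  F: 3
Molecular formula: C8H15F3.
  M = 8(12.0) + 15(1.007825) + 3(18.998403)
    = 96.000000 + 15.117375 + 56.995209 = 168.112584

168.1126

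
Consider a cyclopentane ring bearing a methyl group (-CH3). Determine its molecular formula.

Atom tally by fragment:
  cyclopentane ring core → C:5 H:10
  (− 1 ring H displaced by substituents)
  + CH3 → C:1 H:3
Element totals:
  C: 6
  H: 12

C6H12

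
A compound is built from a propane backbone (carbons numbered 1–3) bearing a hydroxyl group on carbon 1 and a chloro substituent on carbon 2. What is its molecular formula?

Atom tally by fragment:
  HOCH2 → C:1 H:3 O:1
  CH(Cl) → C:1 H:1 Cl:1
  CH3 → C:1 H:3
Element totals:
  C: 3
  H: 7
  Cl: 1
  O: 1

C3H7ClO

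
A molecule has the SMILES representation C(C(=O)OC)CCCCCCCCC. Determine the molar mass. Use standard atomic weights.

200.32 g/mol

Atom tally by fragment:
  CH3OOCCH2 → C:3 H:5 O:2
  CH2 → C:1 H:2
  CH2 → C:1 H:2
  CH2 → C:1 H:2
  CH2 → C:1 H:2
  CH2 → C:1 H:2
  CH2 → C:1 H:2
  CH2 → C:1 H:2
  CH2 → C:1 H:2
  CH3 → C:1 H:3
Element totals:
  C: 12
  H: 24
  O: 2
Molecular formula: C12H24O2.
  M = 12(12.011) + 24(1.008) + 2(15.999)
    = 144.132 + 24.192 + 31.998 = 200.322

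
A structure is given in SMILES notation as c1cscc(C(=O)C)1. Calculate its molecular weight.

Atom tally by fragment:
  thiophene ring core → C:4 H:4 S:1
  (− 1 ring H displaced by substituents)
  + COCH3 → C:2 H:3 O:1
Element totals:
  C: 6
  H: 6
  O: 1
  S: 1
Molecular formula: C6H6OS.
  M = 6(12.011) + 6(1.008) + 15.999 + 32.06
    = 72.066 + 6.048 + 15.999 + 32.060 = 126.173

126.17 g/mol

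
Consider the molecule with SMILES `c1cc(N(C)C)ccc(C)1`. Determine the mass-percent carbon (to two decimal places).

Atom tally by fragment:
  benzene ring core → C:6 H:6
  (− 2 ring H displaced by substituents)
  + N(CH3)2 → N:1 C:2 H:6
  + CH3 → C:1 H:3
Element totals:
  C: 9
  H: 13
  N: 1
Molecular formula: C9H13N.
Molar mass = 135.210 g/mol.
Mass from C: 9 × 12.011 = 108.099 g/mol.
%C = 108.099 / 135.210 × 100 = 79.95%.

79.95%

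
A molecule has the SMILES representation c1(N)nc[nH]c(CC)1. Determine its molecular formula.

Atom tally by fragment:
  imidazole ring core → C:3 H:4 N:2
  (− 2 ring H displaced by substituents)
  + NH2 → N:1 H:2
  + C2H5 → C:2 H:5
Element totals:
  C: 5
  H: 9
  N: 3

C5H9N3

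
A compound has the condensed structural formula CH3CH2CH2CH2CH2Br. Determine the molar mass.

Element totals:
  C: 5
  H: 11
  Br: 1
Molecular formula: C5H11Br.
  M = 5(12.011) + 11(1.008) + 79.904
    = 60.055 + 11.088 + 79.904 = 151.047

151.05 g/mol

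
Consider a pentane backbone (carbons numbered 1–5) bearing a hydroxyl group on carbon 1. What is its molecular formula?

Atom tally by fragment:
  HOCH2 → C:1 H:3 O:1
  CH2 → C:1 H:2
  CH2 → C:1 H:2
  CH2 → C:1 H:2
  CH3 → C:1 H:3
Element totals:
  C: 5
  H: 12
  O: 1

C5H12O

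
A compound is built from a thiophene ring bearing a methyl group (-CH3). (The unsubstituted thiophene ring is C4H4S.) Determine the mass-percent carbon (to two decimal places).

Atom tally by fragment:
  thiophene ring core → C:4 H:4 S:1
  (− 1 ring H displaced by substituents)
  + CH3 → C:1 H:3
Element totals:
  C: 5
  H: 6
  S: 1
Molecular formula: C5H6S.
Molar mass = 98.163 g/mol.
Mass from C: 5 × 12.011 = 60.055 g/mol.
%C = 60.055 / 98.163 × 100 = 61.18%.

61.18%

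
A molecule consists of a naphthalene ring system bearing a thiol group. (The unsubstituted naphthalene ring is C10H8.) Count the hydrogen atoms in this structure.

Atom tally by fragment:
  naphthalene ring system core → C:10 H:8
  (− 1 ring H displaced by substituents)
  + SH → S:1 H:1
Element totals:
  C: 10
  H: 8
  S: 1

8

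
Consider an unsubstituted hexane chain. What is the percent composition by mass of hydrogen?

Atom tally by fragment:
  CH3 → C:1 H:3
  CH2 → C:1 H:2
  CH2 → C:1 H:2
  CH2 → C:1 H:2
  CH2 → C:1 H:2
  CH3 → C:1 H:3
Element totals:
  C: 6
  H: 14
Molecular formula: C6H14.
Molar mass = 86.178 g/mol.
Mass from H: 14 × 1.008 = 14.112 g/mol.
%H = 14.112 / 86.178 × 100 = 16.38%.

16.38%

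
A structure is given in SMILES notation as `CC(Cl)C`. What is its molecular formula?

C3H7Cl

Atom tally by fragment:
  CH3 → C:1 H:3
  CH(Cl) → C:1 H:1 Cl:1
  CH3 → C:1 H:3
Element totals:
  C: 3
  H: 7
  Cl: 1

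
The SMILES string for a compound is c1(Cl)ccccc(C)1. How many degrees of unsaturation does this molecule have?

4

Atom tally by fragment:
  benzene ring core → C:6 H:6
  (− 2 ring H displaced by substituents)
  + Cl → Cl:1
  + CH3 → C:1 H:3
Element totals:
  C: 7
  H: 7
  Cl: 1
Molecular formula: C7H7Cl.
DoU = (2C + 2 + N − H − X) / 2 = (2·7 + 2 + 0 − 7 − 1) / 2 = 4.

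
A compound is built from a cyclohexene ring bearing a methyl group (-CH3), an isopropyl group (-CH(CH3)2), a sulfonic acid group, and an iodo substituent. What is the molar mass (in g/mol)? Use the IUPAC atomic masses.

344.21 g/mol

Atom tally by fragment:
  cyclohexene ring core → C:6 H:10
  (− 4 ring H displaced by substituents)
  + CH3 → C:1 H:3
  + CH(CH3)2 → C:3 H:7
  + SO3H → S:1 O:3 H:1
  + I → I:1
Element totals:
  C: 10
  H: 17
  I: 1
  O: 3
  S: 1
Molecular formula: C10H17IO3S.
  M = 10(12.011) + 17(1.008) + 126.904 + 3(15.999) + 32.06
    = 120.110 + 17.136 + 126.904 + 47.997 + 32.060 = 344.207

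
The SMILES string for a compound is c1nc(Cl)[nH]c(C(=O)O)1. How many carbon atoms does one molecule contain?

4

Atom tally by fragment:
  imidazole ring core → C:3 H:4 N:2
  (− 2 ring H displaced by substituents)
  + Cl → Cl:1
  + COOH → C:1 H:1 O:2
Element totals:
  C: 4
  H: 3
  Cl: 1
  N: 2
  O: 2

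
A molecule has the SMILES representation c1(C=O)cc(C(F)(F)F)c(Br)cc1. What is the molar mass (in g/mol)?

253.02 g/mol

Atom tally by fragment:
  benzene ring core → C:6 H:6
  (− 3 ring H displaced by substituents)
  + CHO → C:1 H:1 O:1
  + CF3 → C:1 F:3
  + Br → Br:1
Element totals:
  C: 8
  H: 4
  Br: 1
  F: 3
  O: 1
Molecular formula: C8H4BrF3O.
  M = 8(12.011) + 4(1.008) + 79.904 + 3(18.998) + 15.999
    = 96.088 + 4.032 + 79.904 + 56.994 + 15.999 = 253.017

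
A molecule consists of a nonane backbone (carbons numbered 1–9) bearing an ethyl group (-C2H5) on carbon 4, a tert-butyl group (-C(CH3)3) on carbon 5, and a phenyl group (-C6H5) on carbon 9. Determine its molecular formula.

C21H36

Atom tally by fragment:
  CH3 → C:1 H:3
  CH2 → C:1 H:2
  CH2 → C:1 H:2
  CH(C2H5) → C:3 H:6
  CH(C(CH3)3) → C:5 H:10
  CH2 → C:1 H:2
  CH2 → C:1 H:2
  CH2 → C:1 H:2
  CH2C6H5 → C:7 H:7
Element totals:
  C: 21
  H: 36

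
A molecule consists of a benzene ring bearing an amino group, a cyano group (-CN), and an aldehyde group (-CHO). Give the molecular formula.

Atom tally by fragment:
  benzene ring core → C:6 H:6
  (− 3 ring H displaced by substituents)
  + NH2 → N:1 H:2
  + CN → C:1 N:1
  + CHO → C:1 H:1 O:1
Element totals:
  C: 8
  H: 6
  N: 2
  O: 1

C8H6N2O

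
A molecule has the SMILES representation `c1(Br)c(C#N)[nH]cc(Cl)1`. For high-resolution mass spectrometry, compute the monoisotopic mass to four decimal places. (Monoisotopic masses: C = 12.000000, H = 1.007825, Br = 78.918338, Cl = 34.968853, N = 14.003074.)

Atom tally by fragment:
  pyrrole ring core → C:4 H:5 N:1
  (− 3 ring H displaced by substituents)
  + Br → Br:1
  + CN → C:1 N:1
  + Cl → Cl:1
Element totals:
  C: 5
  H: 2
  Br: 1
  Cl: 1
  N: 2
Molecular formula: C5H2BrClN2.
  M = 5(12.0) + 2(1.007825) + 78.918338 + 34.968853 + 2(14.003074)
    = 60.000000 + 2.015650 + 78.918338 + 34.968853 + 28.006148 = 203.908989

203.9090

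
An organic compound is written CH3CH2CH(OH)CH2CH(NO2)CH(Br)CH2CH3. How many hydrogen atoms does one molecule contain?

16

Element totals:
  C: 8
  H: 16
  Br: 1
  N: 1
  O: 3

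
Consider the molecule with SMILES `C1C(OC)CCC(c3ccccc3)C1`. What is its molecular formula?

C13H18O

Atom tally by fragment:
  cyclohexane ring core → C:6 H:12
  (− 2 ring H displaced by substituents)
  + OCH3 → C:1 H:3 O:1
  + C6H5 → C:6 H:5
Element totals:
  C: 13
  H: 18
  O: 1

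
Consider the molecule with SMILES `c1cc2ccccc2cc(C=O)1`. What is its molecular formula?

Atom tally by fragment:
  naphthalene ring system core → C:10 H:8
  (− 1 ring H displaced by substituents)
  + CHO → C:1 H:1 O:1
Element totals:
  C: 11
  H: 8
  O: 1

C11H8O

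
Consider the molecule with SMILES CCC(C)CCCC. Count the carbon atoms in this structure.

Atom tally by fragment:
  CH3 → C:1 H:3
  CH2 → C:1 H:2
  CH(CH3) → C:2 H:4
  CH2 → C:1 H:2
  CH2 → C:1 H:2
  CH2 → C:1 H:2
  CH3 → C:1 H:3
Element totals:
  C: 8
  H: 18

8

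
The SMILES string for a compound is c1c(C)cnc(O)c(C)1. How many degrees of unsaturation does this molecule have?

4

Atom tally by fragment:
  pyridine ring core → C:5 H:5 N:1
  (− 3 ring H displaced by substituents)
  + CH3 → C:1 H:3
  + OH → O:1 H:1
  + CH3 → C:1 H:3
Element totals:
  C: 7
  H: 9
  N: 1
  O: 1
Molecular formula: C7H9NO.
DoU = (2C + 2 + N − H − X) / 2 = (2·7 + 2 + 1 − 9 − 0) / 2 = 4.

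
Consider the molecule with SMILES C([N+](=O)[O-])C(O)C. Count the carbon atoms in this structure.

Atom tally by fragment:
  O2NCH2 → C:1 H:2 N:1 O:2
  CH(OH) → C:1 H:2 O:1
  CH3 → C:1 H:3
Element totals:
  C: 3
  H: 7
  N: 1
  O: 3

3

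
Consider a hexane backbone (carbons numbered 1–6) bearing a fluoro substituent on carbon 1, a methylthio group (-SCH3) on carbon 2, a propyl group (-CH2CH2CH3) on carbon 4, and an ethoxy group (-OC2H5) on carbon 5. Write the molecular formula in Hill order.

C12H25FOS

Atom tally by fragment:
  FCH2 → C:1 H:2 F:1
  CH(SCH3) → C:2 H:4 S:1
  CH2 → C:1 H:2
  CH(CH2CH2CH3) → C:4 H:8
  CH(OC2H5) → C:3 H:6 O:1
  CH3 → C:1 H:3
Element totals:
  C: 12
  H: 25
  F: 1
  O: 1
  S: 1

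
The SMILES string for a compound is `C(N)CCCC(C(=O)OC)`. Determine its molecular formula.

C7H15NO2

Atom tally by fragment:
  H2NCH2 → C:1 H:4 N:1
  CH2 → C:1 H:2
  CH2 → C:1 H:2
  CH2 → C:1 H:2
  CH2COOCH3 → C:3 H:5 O:2
Element totals:
  C: 7
  H: 15
  N: 1
  O: 2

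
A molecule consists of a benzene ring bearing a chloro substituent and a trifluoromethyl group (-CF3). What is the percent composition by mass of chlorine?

19.63%

Atom tally by fragment:
  benzene ring core → C:6 H:6
  (− 2 ring H displaced by substituents)
  + Cl → Cl:1
  + CF3 → C:1 F:3
Element totals:
  C: 7
  H: 4
  Cl: 1
  F: 3
Molecular formula: C7H4ClF3.
Molar mass = 180.553 g/mol.
Mass from Cl: 1 × 35.45 = 35.450 g/mol.
%Cl = 35.450 / 180.553 × 100 = 19.63%.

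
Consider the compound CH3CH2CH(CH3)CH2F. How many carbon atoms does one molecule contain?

Atom tally by fragment:
  CH3 → C:1 H:3
  CH2 → C:1 H:2
  CH(CH3) → C:2 H:4
  CH2F → C:1 H:2 F:1
Element totals:
  C: 5
  H: 11
  F: 1

5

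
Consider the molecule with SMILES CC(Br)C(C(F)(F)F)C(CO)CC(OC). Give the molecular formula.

C9H16BrF3O2

Atom tally by fragment:
  CH3 → C:1 H:3
  CH(Br) → C:1 H:1 Br:1
  CH(CF3) → C:2 H:1 F:3
  CH(CH2OH) → C:2 H:4 O:1
  CH2 → C:1 H:2
  CH2OCH3 → C:2 H:5 O:1
Element totals:
  C: 9
  H: 16
  Br: 1
  F: 3
  O: 2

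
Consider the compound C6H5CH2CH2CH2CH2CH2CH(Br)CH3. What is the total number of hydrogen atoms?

19

Element totals:
  C: 13
  H: 19
  Br: 1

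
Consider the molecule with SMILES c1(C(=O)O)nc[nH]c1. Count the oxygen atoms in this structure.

2

Atom tally by fragment:
  imidazole ring core → C:3 H:4 N:2
  (− 1 ring H displaced by substituents)
  + COOH → C:1 H:1 O:2
Element totals:
  C: 4
  H: 4
  N: 2
  O: 2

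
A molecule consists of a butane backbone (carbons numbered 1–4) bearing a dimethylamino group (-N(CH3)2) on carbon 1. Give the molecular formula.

Atom tally by fragment:
  (CH3)2NCH2 → C:3 H:8 N:1
  CH2 → C:1 H:2
  CH2 → C:1 H:2
  CH3 → C:1 H:3
Element totals:
  C: 6
  H: 15
  N: 1

C6H15N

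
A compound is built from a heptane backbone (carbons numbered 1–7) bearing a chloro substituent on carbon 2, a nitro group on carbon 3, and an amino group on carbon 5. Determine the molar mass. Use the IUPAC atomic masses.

194.66 g/mol

Atom tally by fragment:
  CH3 → C:1 H:3
  CH(Cl) → C:1 H:1 Cl:1
  CH(NO2) → C:1 H:1 N:1 O:2
  CH2 → C:1 H:2
  CH(NH2) → C:1 H:3 N:1
  CH2 → C:1 H:2
  CH3 → C:1 H:3
Element totals:
  C: 7
  H: 15
  Cl: 1
  N: 2
  O: 2
Molecular formula: C7H15ClN2O2.
  M = 7(12.011) + 15(1.008) + 35.45 + 2(14.007) + 2(15.999)
    = 84.077 + 15.120 + 35.450 + 28.014 + 31.998 = 194.659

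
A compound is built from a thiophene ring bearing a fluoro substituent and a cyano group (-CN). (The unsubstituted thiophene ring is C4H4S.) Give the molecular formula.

C5H2FNS

Atom tally by fragment:
  thiophene ring core → C:4 H:4 S:1
  (− 2 ring H displaced by substituents)
  + F → F:1
  + CN → C:1 N:1
Element totals:
  C: 5
  H: 2
  F: 1
  N: 1
  S: 1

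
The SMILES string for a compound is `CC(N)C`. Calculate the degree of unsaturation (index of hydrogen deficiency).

0

Atom tally by fragment:
  CH3 → C:1 H:3
  CH(NH2) → C:1 H:3 N:1
  CH3 → C:1 H:3
Element totals:
  C: 3
  H: 9
  N: 1
Molecular formula: C3H9N.
DoU = (2C + 2 + N − H − X) / 2 = (2·3 + 2 + 1 − 9 − 0) / 2 = 0.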